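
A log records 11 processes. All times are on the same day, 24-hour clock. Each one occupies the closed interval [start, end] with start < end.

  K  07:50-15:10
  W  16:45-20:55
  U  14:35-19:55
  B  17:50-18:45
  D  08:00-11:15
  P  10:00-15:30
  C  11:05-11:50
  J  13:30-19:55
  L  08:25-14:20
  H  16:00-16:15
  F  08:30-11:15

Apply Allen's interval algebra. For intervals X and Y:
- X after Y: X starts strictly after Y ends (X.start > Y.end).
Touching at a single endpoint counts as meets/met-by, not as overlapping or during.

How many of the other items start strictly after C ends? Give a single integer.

Target C = [11:05, 11:50].
B [17:50, 18:45] → after → counts.
D [08:00, 11:15] → overlaps → no.
F [08:30, 11:15] → overlaps → no.
H [16:00, 16:15] → after → counts.
J [13:30, 19:55] → after → counts.
K [07:50, 15:10] → contains → no.
L [08:25, 14:20] → contains → no.
P [10:00, 15:30] → contains → no.
U [14:35, 19:55] → after → counts.
W [16:45, 20:55] → after → counts.
Total: 5.

5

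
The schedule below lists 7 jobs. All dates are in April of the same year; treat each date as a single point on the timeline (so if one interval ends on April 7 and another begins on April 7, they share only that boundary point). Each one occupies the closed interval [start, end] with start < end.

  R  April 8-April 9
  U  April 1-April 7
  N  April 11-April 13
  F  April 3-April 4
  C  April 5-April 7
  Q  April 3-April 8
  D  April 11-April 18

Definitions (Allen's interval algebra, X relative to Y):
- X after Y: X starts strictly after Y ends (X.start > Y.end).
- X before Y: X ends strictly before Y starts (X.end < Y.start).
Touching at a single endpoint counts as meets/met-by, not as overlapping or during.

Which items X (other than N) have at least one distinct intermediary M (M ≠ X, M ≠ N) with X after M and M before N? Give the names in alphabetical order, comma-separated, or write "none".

Target N = [April 11, April 13].
Intermediaries M with M before N: C, F, Q, R, U.
Via C — items with X after C: D, R.
Via F — items with X after F: C, D, R.
Via Q — items with X after Q: D.
Via R — items with X after R: D.
Via U — items with X after U: D, R.
Union: C, D, R.

C, D, R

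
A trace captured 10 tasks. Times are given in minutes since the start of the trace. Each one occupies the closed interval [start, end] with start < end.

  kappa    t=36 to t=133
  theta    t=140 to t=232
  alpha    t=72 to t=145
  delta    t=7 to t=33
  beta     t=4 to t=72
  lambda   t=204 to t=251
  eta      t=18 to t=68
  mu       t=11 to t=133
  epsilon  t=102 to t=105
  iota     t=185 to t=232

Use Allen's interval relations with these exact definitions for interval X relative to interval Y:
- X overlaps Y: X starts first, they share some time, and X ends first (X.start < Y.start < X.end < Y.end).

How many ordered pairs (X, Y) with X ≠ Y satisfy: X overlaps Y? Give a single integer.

10

Checking all 90 ordered pairs for relation 'overlaps'; matching pairs in alphabetical order:
(alpha, theta): alpha overlaps theta ✓
(beta, kappa): beta overlaps kappa ✓
(beta, mu): beta overlaps mu ✓
(delta, eta): delta overlaps eta ✓
(delta, mu): delta overlaps mu ✓
(eta, kappa): eta overlaps kappa ✓
(iota, lambda): iota overlaps lambda ✓
(kappa, alpha): kappa overlaps alpha ✓
(mu, alpha): mu overlaps alpha ✓
(theta, lambda): theta overlaps lambda ✓
Count: 10.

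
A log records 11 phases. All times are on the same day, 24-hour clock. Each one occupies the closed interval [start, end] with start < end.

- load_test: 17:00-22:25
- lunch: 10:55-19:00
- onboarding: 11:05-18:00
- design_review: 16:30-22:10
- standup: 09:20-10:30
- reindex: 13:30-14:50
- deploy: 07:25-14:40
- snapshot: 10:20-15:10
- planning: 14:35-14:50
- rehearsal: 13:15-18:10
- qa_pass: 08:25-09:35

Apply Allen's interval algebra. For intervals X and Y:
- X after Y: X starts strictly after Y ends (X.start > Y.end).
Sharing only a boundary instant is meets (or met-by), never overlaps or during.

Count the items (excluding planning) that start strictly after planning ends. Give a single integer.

2

Target planning = [14:35, 14:50].
deploy [07:25, 14:40] → overlaps → no.
design_review [16:30, 22:10] → after → counts.
load_test [17:00, 22:25] → after → counts.
lunch [10:55, 19:00] → contains → no.
onboarding [11:05, 18:00] → contains → no.
qa_pass [08:25, 09:35] → before → no.
rehearsal [13:15, 18:10] → contains → no.
reindex [13:30, 14:50] → finished-by → no.
snapshot [10:20, 15:10] → contains → no.
standup [09:20, 10:30] → before → no.
Total: 2.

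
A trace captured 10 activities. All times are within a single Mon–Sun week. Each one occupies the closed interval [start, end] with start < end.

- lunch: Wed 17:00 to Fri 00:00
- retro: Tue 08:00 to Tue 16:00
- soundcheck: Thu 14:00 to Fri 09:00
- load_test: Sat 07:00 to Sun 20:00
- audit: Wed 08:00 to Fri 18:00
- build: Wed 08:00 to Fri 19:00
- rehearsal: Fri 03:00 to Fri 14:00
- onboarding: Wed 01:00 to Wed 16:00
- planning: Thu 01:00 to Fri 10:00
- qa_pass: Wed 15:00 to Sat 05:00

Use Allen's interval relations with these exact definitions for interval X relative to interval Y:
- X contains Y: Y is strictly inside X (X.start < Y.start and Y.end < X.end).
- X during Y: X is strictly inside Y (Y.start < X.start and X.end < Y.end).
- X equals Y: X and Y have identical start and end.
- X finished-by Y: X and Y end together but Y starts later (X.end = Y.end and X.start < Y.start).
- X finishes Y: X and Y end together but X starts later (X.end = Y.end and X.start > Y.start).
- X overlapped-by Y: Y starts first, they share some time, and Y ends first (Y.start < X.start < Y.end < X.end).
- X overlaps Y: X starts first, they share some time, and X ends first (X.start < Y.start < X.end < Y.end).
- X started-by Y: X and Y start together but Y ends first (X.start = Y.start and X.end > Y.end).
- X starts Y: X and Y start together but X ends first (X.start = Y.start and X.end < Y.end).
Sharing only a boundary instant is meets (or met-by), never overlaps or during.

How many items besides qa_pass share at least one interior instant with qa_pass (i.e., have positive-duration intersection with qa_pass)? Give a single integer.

Target qa_pass = [Wed 15:00, Sat 05:00].
audit [Wed 08:00, Fri 18:00] → overlaps → counts.
build [Wed 08:00, Fri 19:00] → overlaps → counts.
load_test [Sat 07:00, Sun 20:00] → after → no.
lunch [Wed 17:00, Fri 00:00] → during → counts.
onboarding [Wed 01:00, Wed 16:00] → overlaps → counts.
planning [Thu 01:00, Fri 10:00] → during → counts.
rehearsal [Fri 03:00, Fri 14:00] → during → counts.
retro [Tue 08:00, Tue 16:00] → before → no.
soundcheck [Thu 14:00, Fri 09:00] → during → counts.
Total: 7.

7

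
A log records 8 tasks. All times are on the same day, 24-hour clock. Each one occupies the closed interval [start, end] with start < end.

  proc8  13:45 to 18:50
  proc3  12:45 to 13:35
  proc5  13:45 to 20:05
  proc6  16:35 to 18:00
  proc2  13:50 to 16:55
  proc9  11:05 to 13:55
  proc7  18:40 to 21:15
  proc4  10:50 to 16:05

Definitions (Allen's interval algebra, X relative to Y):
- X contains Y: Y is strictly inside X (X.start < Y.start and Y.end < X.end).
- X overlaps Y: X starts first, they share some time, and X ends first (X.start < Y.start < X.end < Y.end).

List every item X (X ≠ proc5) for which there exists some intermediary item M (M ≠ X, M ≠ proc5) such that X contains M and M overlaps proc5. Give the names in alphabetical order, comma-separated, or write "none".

Target proc5 = [13:45, 20:05].
Intermediaries M with M overlaps proc5: proc4, proc9.
Via proc4 — items with X contains proc4: none.
Via proc9 — items with X contains proc9: proc4.
Union: proc4.

proc4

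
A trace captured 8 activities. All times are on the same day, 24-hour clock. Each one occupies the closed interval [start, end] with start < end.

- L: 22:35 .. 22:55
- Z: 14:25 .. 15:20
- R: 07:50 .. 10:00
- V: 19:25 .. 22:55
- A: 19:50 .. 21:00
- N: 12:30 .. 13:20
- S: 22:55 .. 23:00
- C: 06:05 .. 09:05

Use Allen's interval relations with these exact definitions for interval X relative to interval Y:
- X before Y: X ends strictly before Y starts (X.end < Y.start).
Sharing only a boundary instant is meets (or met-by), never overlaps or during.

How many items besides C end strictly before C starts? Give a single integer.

0

Target C = [06:05, 09:05].
A [19:50, 21:00] → after → no.
L [22:35, 22:55] → after → no.
N [12:30, 13:20] → after → no.
R [07:50, 10:00] → overlapped-by → no.
S [22:55, 23:00] → after → no.
V [19:25, 22:55] → after → no.
Z [14:25, 15:20] → after → no.
Total: 0.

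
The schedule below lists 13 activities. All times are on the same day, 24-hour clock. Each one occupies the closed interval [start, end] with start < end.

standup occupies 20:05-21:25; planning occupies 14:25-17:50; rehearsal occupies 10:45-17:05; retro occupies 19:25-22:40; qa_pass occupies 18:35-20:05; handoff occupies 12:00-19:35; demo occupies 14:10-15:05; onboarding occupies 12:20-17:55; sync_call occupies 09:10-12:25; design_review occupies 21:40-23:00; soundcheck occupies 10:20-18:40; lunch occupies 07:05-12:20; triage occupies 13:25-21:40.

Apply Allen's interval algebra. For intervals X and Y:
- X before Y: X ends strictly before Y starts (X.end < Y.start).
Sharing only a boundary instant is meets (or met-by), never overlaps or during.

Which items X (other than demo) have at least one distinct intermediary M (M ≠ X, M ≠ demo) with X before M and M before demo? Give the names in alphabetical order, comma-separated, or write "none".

none

Target demo = [14:10, 15:05].
Intermediaries M with M before demo: lunch, sync_call.
Via lunch — items with X before lunch: none.
Via sync_call — items with X before sync_call: none.
Union: none.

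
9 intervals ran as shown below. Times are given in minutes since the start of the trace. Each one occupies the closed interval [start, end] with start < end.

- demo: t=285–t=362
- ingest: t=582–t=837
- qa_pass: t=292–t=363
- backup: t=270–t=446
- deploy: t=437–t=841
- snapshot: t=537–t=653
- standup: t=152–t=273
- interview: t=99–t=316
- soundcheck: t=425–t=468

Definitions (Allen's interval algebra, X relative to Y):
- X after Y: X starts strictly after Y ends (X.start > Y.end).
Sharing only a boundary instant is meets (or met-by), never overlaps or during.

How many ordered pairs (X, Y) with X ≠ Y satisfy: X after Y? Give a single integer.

Checking all 72 ordered pairs for relation 'after'; matching pairs in alphabetical order:
(demo, standup): demo after standup ✓
(deploy, demo): deploy after demo ✓
(deploy, interview): deploy after interview ✓
(deploy, qa_pass): deploy after qa_pass ✓
(deploy, standup): deploy after standup ✓
(ingest, backup): ingest after backup ✓
(ingest, demo): ingest after demo ✓
(ingest, interview): ingest after interview ✓
(ingest, qa_pass): ingest after qa_pass ✓
(ingest, soundcheck): ingest after soundcheck ✓
(ingest, standup): ingest after standup ✓
(qa_pass, standup): qa_pass after standup ✓
(snapshot, backup): snapshot after backup ✓
(snapshot, demo): snapshot after demo ✓
(snapshot, interview): snapshot after interview ✓
(snapshot, qa_pass): snapshot after qa_pass ✓
(snapshot, soundcheck): snapshot after soundcheck ✓
(snapshot, standup): snapshot after standup ✓
(soundcheck, demo): soundcheck after demo ✓
(soundcheck, interview): soundcheck after interview ✓
(soundcheck, qa_pass): soundcheck after qa_pass ✓
(soundcheck, standup): soundcheck after standup ✓
Count: 22.

22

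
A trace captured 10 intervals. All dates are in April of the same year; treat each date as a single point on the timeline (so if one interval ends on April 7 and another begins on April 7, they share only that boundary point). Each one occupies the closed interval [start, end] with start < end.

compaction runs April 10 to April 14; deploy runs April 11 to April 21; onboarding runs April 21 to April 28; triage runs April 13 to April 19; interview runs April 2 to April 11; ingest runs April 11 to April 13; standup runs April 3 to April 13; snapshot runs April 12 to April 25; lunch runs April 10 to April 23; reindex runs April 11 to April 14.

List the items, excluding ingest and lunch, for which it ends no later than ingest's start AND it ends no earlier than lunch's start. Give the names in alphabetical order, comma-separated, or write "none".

Conditions: its end is no later than ingest's start (X.end <= April 11) AND its end is no earlier than lunch's start (X.end >= April 10).
compaction: end April 14 <= April 11? ✗; end April 14 >= April 10? ✓ → no.
deploy: end April 21 <= April 11? ✗; end April 21 >= April 10? ✓ → no.
interview: end April 11 <= April 11? ✓; end April 11 >= April 10? ✓ → yes.
onboarding: end April 28 <= April 11? ✗; end April 28 >= April 10? ✓ → no.
reindex: end April 14 <= April 11? ✗; end April 14 >= April 10? ✓ → no.
snapshot: end April 25 <= April 11? ✗; end April 25 >= April 10? ✓ → no.
standup: end April 13 <= April 11? ✗; end April 13 >= April 10? ✓ → no.
triage: end April 19 <= April 11? ✗; end April 19 >= April 10? ✓ → no.
Result: interview.

interview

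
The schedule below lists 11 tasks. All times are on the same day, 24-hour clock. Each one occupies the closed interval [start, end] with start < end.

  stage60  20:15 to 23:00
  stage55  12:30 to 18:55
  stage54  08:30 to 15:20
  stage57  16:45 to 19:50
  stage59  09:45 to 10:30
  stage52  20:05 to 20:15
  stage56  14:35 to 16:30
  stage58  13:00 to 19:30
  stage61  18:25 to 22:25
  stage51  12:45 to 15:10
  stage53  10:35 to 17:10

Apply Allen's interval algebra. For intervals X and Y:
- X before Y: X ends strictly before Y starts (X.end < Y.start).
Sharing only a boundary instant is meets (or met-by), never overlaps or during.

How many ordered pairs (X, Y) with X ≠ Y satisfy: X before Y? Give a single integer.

Checking all 110 ordered pairs for relation 'before'; matching pairs in alphabetical order:
(stage51, stage52): stage51 before stage52 ✓
(stage51, stage57): stage51 before stage57 ✓
(stage51, stage60): stage51 before stage60 ✓
(stage51, stage61): stage51 before stage61 ✓
(stage53, stage52): stage53 before stage52 ✓
(stage53, stage60): stage53 before stage60 ✓
(stage53, stage61): stage53 before stage61 ✓
(stage54, stage52): stage54 before stage52 ✓
(stage54, stage57): stage54 before stage57 ✓
(stage54, stage60): stage54 before stage60 ✓
(stage54, stage61): stage54 before stage61 ✓
(stage55, stage52): stage55 before stage52 ✓
(stage55, stage60): stage55 before stage60 ✓
(stage56, stage52): stage56 before stage52 ✓
(stage56, stage57): stage56 before stage57 ✓
(stage56, stage60): stage56 before stage60 ✓
(stage56, stage61): stage56 before stage61 ✓
(stage57, stage52): stage57 before stage52 ✓
(stage57, stage60): stage57 before stage60 ✓
(stage58, stage52): stage58 before stage52 ✓
(stage58, stage60): stage58 before stage60 ✓
(stage59, stage51): stage59 before stage51 ✓
(stage59, stage52): stage59 before stage52 ✓
(stage59, stage53): stage59 before stage53 ✓
... plus 6 further pairs not listed.
Count: 30.

30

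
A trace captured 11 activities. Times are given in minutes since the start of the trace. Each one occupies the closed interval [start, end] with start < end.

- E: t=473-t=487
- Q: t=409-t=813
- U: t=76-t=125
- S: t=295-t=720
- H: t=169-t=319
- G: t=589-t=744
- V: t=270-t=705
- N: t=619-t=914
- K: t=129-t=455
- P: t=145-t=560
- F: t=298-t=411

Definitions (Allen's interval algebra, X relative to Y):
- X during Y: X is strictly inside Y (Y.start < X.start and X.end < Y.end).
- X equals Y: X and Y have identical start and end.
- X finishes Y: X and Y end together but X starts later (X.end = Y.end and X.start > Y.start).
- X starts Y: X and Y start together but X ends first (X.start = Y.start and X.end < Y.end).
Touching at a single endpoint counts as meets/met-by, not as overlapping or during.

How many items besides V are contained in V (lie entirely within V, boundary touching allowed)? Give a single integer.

2

Target V = [t=270, t=705].
E [t=473, t=487] → during → counts.
F [t=298, t=411] → during → counts.
G [t=589, t=744] → overlapped-by → no.
H [t=169, t=319] → overlaps → no.
K [t=129, t=455] → overlaps → no.
N [t=619, t=914] → overlapped-by → no.
P [t=145, t=560] → overlaps → no.
Q [t=409, t=813] → overlapped-by → no.
S [t=295, t=720] → overlapped-by → no.
U [t=76, t=125] → before → no.
Total: 2.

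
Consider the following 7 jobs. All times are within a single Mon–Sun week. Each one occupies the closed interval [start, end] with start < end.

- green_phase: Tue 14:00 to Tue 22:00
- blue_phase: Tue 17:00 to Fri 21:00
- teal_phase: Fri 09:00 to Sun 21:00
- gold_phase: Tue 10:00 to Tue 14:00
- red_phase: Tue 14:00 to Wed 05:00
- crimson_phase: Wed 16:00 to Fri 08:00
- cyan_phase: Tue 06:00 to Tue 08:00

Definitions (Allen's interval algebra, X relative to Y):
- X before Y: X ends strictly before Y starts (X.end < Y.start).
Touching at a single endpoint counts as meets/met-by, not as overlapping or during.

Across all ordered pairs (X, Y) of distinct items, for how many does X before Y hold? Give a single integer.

Checking all 42 ordered pairs for relation 'before'; matching pairs in alphabetical order:
(crimson_phase, teal_phase): crimson_phase before teal_phase ✓
(cyan_phase, blue_phase): cyan_phase before blue_phase ✓
(cyan_phase, crimson_phase): cyan_phase before crimson_phase ✓
(cyan_phase, gold_phase): cyan_phase before gold_phase ✓
(cyan_phase, green_phase): cyan_phase before green_phase ✓
(cyan_phase, red_phase): cyan_phase before red_phase ✓
(cyan_phase, teal_phase): cyan_phase before teal_phase ✓
(gold_phase, blue_phase): gold_phase before blue_phase ✓
(gold_phase, crimson_phase): gold_phase before crimson_phase ✓
(gold_phase, teal_phase): gold_phase before teal_phase ✓
(green_phase, crimson_phase): green_phase before crimson_phase ✓
(green_phase, teal_phase): green_phase before teal_phase ✓
(red_phase, crimson_phase): red_phase before crimson_phase ✓
(red_phase, teal_phase): red_phase before teal_phase ✓
Count: 14.

14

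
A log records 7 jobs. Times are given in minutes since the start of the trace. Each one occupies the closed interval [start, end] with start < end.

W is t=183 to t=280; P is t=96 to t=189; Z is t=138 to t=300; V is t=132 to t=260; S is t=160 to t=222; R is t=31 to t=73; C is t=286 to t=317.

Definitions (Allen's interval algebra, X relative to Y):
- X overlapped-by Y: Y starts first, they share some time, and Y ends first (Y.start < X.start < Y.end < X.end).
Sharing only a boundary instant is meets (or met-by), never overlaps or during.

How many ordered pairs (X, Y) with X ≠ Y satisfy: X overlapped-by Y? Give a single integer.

Checking all 42 ordered pairs for relation 'overlapped-by'; matching pairs in alphabetical order:
(C, Z): C overlapped-by Z ✓
(S, P): S overlapped-by P ✓
(V, P): V overlapped-by P ✓
(W, P): W overlapped-by P ✓
(W, S): W overlapped-by S ✓
(W, V): W overlapped-by V ✓
(Z, P): Z overlapped-by P ✓
(Z, V): Z overlapped-by V ✓
Count: 8.

8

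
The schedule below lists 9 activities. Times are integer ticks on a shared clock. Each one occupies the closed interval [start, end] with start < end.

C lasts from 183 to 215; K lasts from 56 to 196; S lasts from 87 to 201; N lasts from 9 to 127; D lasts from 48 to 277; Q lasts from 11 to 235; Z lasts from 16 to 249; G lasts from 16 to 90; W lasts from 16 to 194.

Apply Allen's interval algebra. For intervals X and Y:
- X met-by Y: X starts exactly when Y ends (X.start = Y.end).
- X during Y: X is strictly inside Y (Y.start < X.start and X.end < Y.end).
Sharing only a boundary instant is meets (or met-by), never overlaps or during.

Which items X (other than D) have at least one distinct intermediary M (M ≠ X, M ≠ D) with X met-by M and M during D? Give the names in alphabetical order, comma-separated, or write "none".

none

Target D = [48, 277].
Intermediaries M with M during D: C, K, S.
Via C — items with X met-by C: none.
Via K — items with X met-by K: none.
Via S — items with X met-by S: none.
Union: none.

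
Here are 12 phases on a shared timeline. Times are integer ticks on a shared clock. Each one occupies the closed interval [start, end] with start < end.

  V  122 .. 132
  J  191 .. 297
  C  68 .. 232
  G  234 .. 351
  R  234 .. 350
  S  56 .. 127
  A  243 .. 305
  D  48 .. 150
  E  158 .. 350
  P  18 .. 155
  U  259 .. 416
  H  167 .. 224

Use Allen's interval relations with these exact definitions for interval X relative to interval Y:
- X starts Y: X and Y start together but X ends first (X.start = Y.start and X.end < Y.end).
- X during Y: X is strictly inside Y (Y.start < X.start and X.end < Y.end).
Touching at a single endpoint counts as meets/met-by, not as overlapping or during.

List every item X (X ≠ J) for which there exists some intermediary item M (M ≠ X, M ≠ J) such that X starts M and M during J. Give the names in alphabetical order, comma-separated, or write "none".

Target J = [191, 297].
Intermediaries M with M during J: none.
Union: none.

none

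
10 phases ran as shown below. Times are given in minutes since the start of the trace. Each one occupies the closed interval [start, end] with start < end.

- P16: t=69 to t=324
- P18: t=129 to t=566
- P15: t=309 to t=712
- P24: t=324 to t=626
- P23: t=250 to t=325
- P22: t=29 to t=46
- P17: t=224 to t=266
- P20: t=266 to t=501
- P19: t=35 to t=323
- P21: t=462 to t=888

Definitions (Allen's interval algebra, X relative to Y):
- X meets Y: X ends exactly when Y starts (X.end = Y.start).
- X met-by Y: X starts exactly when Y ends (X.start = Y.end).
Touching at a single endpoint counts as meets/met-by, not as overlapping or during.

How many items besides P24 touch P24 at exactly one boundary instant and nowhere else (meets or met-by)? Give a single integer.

Target P24 = [t=324, t=626].
P15 [t=309, t=712] → contains → no.
P16 [t=69, t=324] → meets → counts.
P17 [t=224, t=266] → before → no.
P18 [t=129, t=566] → overlaps → no.
P19 [t=35, t=323] → before → no.
P20 [t=266, t=501] → overlaps → no.
P21 [t=462, t=888] → overlapped-by → no.
P22 [t=29, t=46] → before → no.
P23 [t=250, t=325] → overlaps → no.
Total: 1.

1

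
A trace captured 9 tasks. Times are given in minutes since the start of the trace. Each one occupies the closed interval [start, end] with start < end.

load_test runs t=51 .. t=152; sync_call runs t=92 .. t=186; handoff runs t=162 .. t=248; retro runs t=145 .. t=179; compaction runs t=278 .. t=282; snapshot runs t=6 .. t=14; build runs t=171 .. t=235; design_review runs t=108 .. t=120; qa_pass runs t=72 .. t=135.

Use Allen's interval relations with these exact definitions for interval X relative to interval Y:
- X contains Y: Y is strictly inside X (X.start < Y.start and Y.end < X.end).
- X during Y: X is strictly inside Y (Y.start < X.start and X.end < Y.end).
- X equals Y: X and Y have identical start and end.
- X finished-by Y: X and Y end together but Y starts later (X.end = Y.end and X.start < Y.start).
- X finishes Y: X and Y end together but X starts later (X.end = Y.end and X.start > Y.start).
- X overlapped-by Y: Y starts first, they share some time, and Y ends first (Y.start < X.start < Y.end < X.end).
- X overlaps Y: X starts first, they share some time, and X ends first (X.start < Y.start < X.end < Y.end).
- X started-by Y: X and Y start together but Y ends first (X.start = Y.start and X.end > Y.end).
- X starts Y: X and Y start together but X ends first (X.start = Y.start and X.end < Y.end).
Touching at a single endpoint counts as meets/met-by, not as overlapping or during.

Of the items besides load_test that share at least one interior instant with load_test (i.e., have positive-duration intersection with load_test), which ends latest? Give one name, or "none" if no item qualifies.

Target load_test = [t=51, t=152].
build [t=171, t=235] → after → excluded.
compaction [t=278, t=282] → after → excluded.
design_review [t=108, t=120] → during → candidate.
handoff [t=162, t=248] → after → excluded.
qa_pass [t=72, t=135] → during → candidate.
retro [t=145, t=179] → overlapped-by → candidate.
snapshot [t=6, t=14] → before → excluded.
sync_call [t=92, t=186] → overlapped-by → candidate.
Among candidates, latest end is t=186 → sync_call.

sync_call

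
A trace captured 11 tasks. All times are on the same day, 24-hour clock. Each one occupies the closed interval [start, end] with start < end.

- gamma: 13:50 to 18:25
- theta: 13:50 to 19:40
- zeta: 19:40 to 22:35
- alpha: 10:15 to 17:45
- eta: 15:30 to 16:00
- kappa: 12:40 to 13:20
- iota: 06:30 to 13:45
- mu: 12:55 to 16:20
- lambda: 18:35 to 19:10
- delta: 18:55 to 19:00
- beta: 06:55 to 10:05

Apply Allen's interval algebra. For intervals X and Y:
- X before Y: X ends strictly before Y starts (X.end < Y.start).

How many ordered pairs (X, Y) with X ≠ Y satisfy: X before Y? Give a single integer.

Checking all 110 ordered pairs for relation 'before'; matching pairs in alphabetical order:
(alpha, delta): alpha before delta ✓
(alpha, lambda): alpha before lambda ✓
(alpha, zeta): alpha before zeta ✓
(beta, alpha): beta before alpha ✓
(beta, delta): beta before delta ✓
(beta, eta): beta before eta ✓
(beta, gamma): beta before gamma ✓
(beta, kappa): beta before kappa ✓
(beta, lambda): beta before lambda ✓
(beta, mu): beta before mu ✓
(beta, theta): beta before theta ✓
(beta, zeta): beta before zeta ✓
(delta, zeta): delta before zeta ✓
(eta, delta): eta before delta ✓
(eta, lambda): eta before lambda ✓
(eta, zeta): eta before zeta ✓
(gamma, delta): gamma before delta ✓
(gamma, lambda): gamma before lambda ✓
(gamma, zeta): gamma before zeta ✓
(iota, delta): iota before delta ✓
(iota, eta): iota before eta ✓
(iota, gamma): iota before gamma ✓
(iota, lambda): iota before lambda ✓
(iota, theta): iota before theta ✓
... plus 11 further pairs not listed.
Count: 35.

35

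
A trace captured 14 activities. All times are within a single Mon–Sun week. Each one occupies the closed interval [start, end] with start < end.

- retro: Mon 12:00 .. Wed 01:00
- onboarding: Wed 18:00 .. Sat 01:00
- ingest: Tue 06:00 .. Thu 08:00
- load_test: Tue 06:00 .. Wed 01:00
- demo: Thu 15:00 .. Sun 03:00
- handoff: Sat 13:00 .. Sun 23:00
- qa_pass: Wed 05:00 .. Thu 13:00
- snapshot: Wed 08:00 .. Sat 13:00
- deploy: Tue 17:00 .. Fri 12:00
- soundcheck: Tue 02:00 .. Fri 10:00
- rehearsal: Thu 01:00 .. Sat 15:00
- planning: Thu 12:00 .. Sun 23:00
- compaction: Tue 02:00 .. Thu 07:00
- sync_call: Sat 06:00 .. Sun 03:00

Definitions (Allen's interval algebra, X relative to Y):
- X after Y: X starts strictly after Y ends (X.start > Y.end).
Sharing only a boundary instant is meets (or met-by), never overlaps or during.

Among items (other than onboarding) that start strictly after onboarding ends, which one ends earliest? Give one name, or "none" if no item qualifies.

sync_call

Target onboarding = [Wed 18:00, Sat 01:00].
compaction [Tue 02:00, Thu 07:00] → overlaps → excluded.
demo [Thu 15:00, Sun 03:00] → overlapped-by → excluded.
deploy [Tue 17:00, Fri 12:00] → overlaps → excluded.
handoff [Sat 13:00, Sun 23:00] → after → candidate.
ingest [Tue 06:00, Thu 08:00] → overlaps → excluded.
load_test [Tue 06:00, Wed 01:00] → before → excluded.
planning [Thu 12:00, Sun 23:00] → overlapped-by → excluded.
qa_pass [Wed 05:00, Thu 13:00] → overlaps → excluded.
rehearsal [Thu 01:00, Sat 15:00] → overlapped-by → excluded.
retro [Mon 12:00, Wed 01:00] → before → excluded.
snapshot [Wed 08:00, Sat 13:00] → contains → excluded.
soundcheck [Tue 02:00, Fri 10:00] → overlaps → excluded.
sync_call [Sat 06:00, Sun 03:00] → after → candidate.
Among candidates, earliest end is Sun 03:00 → sync_call.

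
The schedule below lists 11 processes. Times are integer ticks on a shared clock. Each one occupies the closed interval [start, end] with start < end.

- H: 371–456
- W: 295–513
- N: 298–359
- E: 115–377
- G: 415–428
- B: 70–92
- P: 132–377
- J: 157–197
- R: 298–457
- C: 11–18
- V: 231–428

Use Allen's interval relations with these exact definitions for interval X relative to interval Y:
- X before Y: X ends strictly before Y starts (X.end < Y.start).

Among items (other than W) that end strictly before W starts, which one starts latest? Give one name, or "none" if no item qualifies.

J

Target W = [295, 513].
B [70, 92] → before → candidate.
C [11, 18] → before → candidate.
E [115, 377] → overlaps → excluded.
G [415, 428] → during → excluded.
H [371, 456] → during → excluded.
J [157, 197] → before → candidate.
N [298, 359] → during → excluded.
P [132, 377] → overlaps → excluded.
R [298, 457] → during → excluded.
V [231, 428] → overlaps → excluded.
Among candidates, latest start is 157 → J.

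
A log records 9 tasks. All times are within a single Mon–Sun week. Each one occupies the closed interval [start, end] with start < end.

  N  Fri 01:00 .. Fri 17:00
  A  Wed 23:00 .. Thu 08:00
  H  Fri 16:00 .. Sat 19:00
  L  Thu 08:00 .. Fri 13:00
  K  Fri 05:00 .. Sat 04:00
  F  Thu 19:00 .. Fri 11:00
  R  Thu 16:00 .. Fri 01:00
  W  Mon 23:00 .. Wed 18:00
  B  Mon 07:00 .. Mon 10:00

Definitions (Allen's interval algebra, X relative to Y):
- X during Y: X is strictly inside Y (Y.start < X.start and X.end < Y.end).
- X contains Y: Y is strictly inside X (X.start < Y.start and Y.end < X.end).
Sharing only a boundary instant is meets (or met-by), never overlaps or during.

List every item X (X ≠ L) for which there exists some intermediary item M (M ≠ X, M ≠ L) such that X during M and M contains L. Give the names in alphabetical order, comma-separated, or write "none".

none

Target L = [Thu 08:00, Fri 13:00].
Intermediaries M with M contains L: none.
Union: none.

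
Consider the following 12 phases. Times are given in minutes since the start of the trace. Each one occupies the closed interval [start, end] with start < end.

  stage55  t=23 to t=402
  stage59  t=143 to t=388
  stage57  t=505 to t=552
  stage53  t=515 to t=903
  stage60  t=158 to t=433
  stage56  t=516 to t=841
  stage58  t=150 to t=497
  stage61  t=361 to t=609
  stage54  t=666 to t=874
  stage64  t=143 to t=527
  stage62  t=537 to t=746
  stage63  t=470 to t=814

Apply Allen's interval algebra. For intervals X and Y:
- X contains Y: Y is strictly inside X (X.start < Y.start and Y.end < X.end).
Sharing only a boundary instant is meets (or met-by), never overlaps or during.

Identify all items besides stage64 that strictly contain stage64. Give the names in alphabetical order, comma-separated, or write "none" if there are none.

none

Target stage64 = [t=143, t=527].
stage53 [t=515, t=903] → overlapped-by → no.
stage54 [t=666, t=874] → after → no.
stage55 [t=23, t=402] → overlaps → no.
stage56 [t=516, t=841] → overlapped-by → no.
stage57 [t=505, t=552] → overlapped-by → no.
stage58 [t=150, t=497] → during → no.
stage59 [t=143, t=388] → starts → no.
stage60 [t=158, t=433] → during → no.
stage61 [t=361, t=609] → overlapped-by → no.
stage62 [t=537, t=746] → after → no.
stage63 [t=470, t=814] → overlapped-by → no.
Result: none.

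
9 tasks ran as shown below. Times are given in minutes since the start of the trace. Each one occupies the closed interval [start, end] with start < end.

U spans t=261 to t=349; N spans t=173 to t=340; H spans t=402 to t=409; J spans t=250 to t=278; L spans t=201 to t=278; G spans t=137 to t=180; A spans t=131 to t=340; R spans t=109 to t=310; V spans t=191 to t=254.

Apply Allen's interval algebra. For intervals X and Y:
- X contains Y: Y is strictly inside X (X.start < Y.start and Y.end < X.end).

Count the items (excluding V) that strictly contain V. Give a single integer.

3

Target V = [t=191, t=254].
A [t=131, t=340] → contains → counts.
G [t=137, t=180] → before → no.
H [t=402, t=409] → after → no.
J [t=250, t=278] → overlapped-by → no.
L [t=201, t=278] → overlapped-by → no.
N [t=173, t=340] → contains → counts.
R [t=109, t=310] → contains → counts.
U [t=261, t=349] → after → no.
Total: 3.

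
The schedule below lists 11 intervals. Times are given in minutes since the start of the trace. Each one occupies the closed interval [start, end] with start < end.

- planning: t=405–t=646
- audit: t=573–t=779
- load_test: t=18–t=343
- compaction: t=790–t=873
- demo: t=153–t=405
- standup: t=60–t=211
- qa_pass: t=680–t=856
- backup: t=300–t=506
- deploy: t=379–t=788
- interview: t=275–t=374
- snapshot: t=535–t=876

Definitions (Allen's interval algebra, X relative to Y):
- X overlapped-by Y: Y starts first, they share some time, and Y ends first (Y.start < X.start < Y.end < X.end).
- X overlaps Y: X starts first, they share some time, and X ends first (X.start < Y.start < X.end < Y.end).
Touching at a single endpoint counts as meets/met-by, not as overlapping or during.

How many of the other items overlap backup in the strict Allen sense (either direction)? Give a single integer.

Target backup = [t=300, t=506].
audit [t=573, t=779] → after → no.
compaction [t=790, t=873] → after → no.
demo [t=153, t=405] → overlaps → counts.
deploy [t=379, t=788] → overlapped-by → counts.
interview [t=275, t=374] → overlaps → counts.
load_test [t=18, t=343] → overlaps → counts.
planning [t=405, t=646] → overlapped-by → counts.
qa_pass [t=680, t=856] → after → no.
snapshot [t=535, t=876] → after → no.
standup [t=60, t=211] → before → no.
Total: 5.

5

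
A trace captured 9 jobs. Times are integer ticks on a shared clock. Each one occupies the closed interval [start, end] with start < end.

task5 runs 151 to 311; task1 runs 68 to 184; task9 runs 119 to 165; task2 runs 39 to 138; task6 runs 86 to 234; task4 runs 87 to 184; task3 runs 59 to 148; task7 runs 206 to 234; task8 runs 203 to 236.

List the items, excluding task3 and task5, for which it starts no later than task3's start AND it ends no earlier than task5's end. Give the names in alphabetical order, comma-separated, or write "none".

Conditions: its start is no later than task3's start (X.start <= 59) AND its end is no earlier than task5's end (X.end >= 311).
task1: start 68 <= 59? ✗; end 184 >= 311? ✗ → no.
task2: start 39 <= 59? ✓; end 138 >= 311? ✗ → no.
task4: start 87 <= 59? ✗; end 184 >= 311? ✗ → no.
task6: start 86 <= 59? ✗; end 234 >= 311? ✗ → no.
task7: start 206 <= 59? ✗; end 234 >= 311? ✗ → no.
task8: start 203 <= 59? ✗; end 236 >= 311? ✗ → no.
task9: start 119 <= 59? ✗; end 165 >= 311? ✗ → no.
Result: none.

none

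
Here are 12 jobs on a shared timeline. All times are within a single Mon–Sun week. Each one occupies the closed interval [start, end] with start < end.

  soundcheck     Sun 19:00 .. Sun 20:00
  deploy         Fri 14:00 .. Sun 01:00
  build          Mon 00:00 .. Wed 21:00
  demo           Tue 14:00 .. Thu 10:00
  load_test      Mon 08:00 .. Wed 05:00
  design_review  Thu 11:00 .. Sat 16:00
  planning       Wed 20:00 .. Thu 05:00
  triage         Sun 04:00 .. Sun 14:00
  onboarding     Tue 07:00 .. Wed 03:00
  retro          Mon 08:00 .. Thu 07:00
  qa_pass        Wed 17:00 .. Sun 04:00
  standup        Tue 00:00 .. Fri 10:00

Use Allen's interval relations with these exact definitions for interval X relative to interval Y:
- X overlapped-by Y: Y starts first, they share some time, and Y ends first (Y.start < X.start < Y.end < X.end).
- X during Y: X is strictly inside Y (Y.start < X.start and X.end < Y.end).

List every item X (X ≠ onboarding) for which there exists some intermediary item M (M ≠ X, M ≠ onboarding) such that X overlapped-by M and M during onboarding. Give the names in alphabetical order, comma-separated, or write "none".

none

Target onboarding = [Tue 07:00, Wed 03:00].
Intermediaries M with M during onboarding: none.
Union: none.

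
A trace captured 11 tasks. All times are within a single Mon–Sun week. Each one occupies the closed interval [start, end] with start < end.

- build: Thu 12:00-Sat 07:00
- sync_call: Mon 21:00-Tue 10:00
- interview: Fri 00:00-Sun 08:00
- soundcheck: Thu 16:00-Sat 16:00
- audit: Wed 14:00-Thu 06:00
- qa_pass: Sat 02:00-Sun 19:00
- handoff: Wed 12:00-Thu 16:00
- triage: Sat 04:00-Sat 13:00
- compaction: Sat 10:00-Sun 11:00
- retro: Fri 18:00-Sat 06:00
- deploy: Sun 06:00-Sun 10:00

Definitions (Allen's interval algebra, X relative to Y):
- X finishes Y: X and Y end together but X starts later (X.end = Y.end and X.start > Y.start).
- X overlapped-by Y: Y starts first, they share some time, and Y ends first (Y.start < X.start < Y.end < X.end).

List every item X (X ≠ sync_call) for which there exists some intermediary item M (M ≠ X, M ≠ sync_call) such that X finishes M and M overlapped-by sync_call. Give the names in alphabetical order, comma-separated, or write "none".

none

Target sync_call = [Mon 21:00, Tue 10:00].
Intermediaries M with M overlapped-by sync_call: none.
Union: none.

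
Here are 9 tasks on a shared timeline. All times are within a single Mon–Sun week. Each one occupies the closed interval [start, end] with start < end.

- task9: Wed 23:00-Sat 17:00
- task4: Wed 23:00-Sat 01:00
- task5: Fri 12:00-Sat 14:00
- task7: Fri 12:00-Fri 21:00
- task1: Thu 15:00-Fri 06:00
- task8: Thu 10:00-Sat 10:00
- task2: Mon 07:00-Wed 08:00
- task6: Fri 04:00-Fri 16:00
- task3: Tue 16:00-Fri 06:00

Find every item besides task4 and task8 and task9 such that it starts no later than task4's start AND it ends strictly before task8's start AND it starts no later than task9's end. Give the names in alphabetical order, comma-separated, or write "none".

task2

Conditions: its start is no later than task4's start (X.start <= Wed 23:00) AND its end is strictly before task8's start (X.end < Thu 10:00) AND its start is no later than task9's end (X.start <= Sat 17:00).
task1: start Thu 15:00 <= Wed 23:00? ✗; end Fri 06:00 < Thu 10:00? ✗; start Thu 15:00 <= Sat 17:00? ✓ → no.
task2: start Mon 07:00 <= Wed 23:00? ✓; end Wed 08:00 < Thu 10:00? ✓; start Mon 07:00 <= Sat 17:00? ✓ → yes.
task3: start Tue 16:00 <= Wed 23:00? ✓; end Fri 06:00 < Thu 10:00? ✗; start Tue 16:00 <= Sat 17:00? ✓ → no.
task5: start Fri 12:00 <= Wed 23:00? ✗; end Sat 14:00 < Thu 10:00? ✗; start Fri 12:00 <= Sat 17:00? ✓ → no.
task6: start Fri 04:00 <= Wed 23:00? ✗; end Fri 16:00 < Thu 10:00? ✗; start Fri 04:00 <= Sat 17:00? ✓ → no.
task7: start Fri 12:00 <= Wed 23:00? ✗; end Fri 21:00 < Thu 10:00? ✗; start Fri 12:00 <= Sat 17:00? ✓ → no.
Result: task2.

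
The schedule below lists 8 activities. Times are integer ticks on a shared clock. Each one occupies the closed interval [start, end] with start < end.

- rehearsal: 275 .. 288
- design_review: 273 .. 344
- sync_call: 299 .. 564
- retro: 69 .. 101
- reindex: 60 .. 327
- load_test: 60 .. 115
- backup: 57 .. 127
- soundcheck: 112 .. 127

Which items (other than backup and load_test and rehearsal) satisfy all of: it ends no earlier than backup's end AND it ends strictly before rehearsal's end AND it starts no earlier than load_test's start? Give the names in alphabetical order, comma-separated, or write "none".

soundcheck

Conditions: its end is no earlier than backup's end (X.end >= 127) AND its end is strictly before rehearsal's end (X.end < 288) AND its start is no earlier than load_test's start (X.start >= 60).
design_review: end 344 >= 127? ✓; end 344 < 288? ✗; start 273 >= 60? ✓ → no.
reindex: end 327 >= 127? ✓; end 327 < 288? ✗; start 60 >= 60? ✓ → no.
retro: end 101 >= 127? ✗; end 101 < 288? ✓; start 69 >= 60? ✓ → no.
soundcheck: end 127 >= 127? ✓; end 127 < 288? ✓; start 112 >= 60? ✓ → yes.
sync_call: end 564 >= 127? ✓; end 564 < 288? ✗; start 299 >= 60? ✓ → no.
Result: soundcheck.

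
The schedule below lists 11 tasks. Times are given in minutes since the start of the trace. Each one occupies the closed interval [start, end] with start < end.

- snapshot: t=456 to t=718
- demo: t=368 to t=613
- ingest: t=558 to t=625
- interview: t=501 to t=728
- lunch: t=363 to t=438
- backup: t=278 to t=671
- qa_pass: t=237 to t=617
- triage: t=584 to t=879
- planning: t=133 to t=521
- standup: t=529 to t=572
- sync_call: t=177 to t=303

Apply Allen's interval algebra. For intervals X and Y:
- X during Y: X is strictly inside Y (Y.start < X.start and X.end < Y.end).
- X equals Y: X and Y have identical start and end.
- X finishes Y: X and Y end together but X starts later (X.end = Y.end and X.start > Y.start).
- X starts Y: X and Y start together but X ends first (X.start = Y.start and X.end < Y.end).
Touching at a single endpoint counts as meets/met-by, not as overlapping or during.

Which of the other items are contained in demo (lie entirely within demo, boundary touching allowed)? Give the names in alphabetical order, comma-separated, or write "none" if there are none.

standup

Target demo = [t=368, t=613].
backup [t=278, t=671] → contains → no.
ingest [t=558, t=625] → overlapped-by → no.
interview [t=501, t=728] → overlapped-by → no.
lunch [t=363, t=438] → overlaps → no.
planning [t=133, t=521] → overlaps → no.
qa_pass [t=237, t=617] → contains → no.
snapshot [t=456, t=718] → overlapped-by → no.
standup [t=529, t=572] → during → yes.
sync_call [t=177, t=303] → before → no.
triage [t=584, t=879] → overlapped-by → no.
Result: standup.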